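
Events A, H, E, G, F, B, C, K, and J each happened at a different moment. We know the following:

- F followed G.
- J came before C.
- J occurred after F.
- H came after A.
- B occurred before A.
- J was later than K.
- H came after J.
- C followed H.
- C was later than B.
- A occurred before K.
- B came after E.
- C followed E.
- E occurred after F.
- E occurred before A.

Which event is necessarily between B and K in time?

A

Tracing the constraints gives B → A → K, so A sits after B and before K.
No other event is forced both after B and before K.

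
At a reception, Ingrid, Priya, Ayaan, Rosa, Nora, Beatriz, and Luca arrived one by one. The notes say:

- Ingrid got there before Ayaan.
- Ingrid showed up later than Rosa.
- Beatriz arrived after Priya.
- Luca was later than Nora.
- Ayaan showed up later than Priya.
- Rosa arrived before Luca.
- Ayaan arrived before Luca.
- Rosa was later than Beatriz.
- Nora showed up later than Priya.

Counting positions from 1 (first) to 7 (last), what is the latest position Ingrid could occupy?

Ingrid must come before Ayaan and Luca — 2 guests forced after them.
Everything else can be placed before Ingrid in some valid order, so Ingrid can sit as late as position 7 − 2 = 5.

5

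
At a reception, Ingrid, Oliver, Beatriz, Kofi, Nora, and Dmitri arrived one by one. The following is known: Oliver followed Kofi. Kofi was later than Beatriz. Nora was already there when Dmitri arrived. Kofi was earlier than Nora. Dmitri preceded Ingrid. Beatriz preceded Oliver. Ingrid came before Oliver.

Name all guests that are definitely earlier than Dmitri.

Beatriz, Kofi, Nora

Directly stated before Dmitri: Nora.
Beatriz reaches Dmitri via Beatriz → Kofi → Nora → Dmitri.
Kofi reaches Dmitri via Kofi → Nora → Dmitri.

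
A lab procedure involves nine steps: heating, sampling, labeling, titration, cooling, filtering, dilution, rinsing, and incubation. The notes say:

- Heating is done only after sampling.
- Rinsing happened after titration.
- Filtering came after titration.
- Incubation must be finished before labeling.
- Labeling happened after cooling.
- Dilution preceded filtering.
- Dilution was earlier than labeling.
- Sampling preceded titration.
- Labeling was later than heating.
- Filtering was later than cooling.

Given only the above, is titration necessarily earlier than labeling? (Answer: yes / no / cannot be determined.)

cannot be determined

No chain of stated constraints runs from titration to labeling, and none runs from labeling to titration either.
So the relative order of titration and labeling is not fixed by the given facts.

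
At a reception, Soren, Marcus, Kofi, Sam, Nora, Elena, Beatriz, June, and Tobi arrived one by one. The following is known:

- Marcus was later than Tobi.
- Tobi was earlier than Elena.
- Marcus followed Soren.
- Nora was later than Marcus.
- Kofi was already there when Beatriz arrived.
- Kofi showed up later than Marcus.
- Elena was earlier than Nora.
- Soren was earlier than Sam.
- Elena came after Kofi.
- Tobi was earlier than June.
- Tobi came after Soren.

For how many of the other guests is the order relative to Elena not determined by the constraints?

Forced before Elena: Kofi, Marcus, Soren, and Tobi; forced after Elena: Nora.
That leaves Beatriz, June, and Sam with no forced order relative to Elena — 3.

3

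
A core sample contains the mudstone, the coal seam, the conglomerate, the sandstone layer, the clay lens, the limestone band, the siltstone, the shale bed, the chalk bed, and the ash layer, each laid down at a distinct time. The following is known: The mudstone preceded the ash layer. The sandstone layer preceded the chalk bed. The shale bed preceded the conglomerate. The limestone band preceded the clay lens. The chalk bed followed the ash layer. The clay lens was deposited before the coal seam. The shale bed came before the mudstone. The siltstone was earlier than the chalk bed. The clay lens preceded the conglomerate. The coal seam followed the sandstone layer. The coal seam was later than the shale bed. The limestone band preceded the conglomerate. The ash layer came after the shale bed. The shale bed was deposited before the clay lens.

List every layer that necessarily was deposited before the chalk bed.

Directly stated before the chalk bed: the ash layer, the sandstone layer, and the siltstone.
The mudstone reaches the chalk bed via the mudstone → the ash layer → the chalk bed.
The shale bed reaches the chalk bed via the shale bed → the ash layer → the chalk bed.

the ash layer, the mudstone, the sandstone layer, the shale bed, the siltstone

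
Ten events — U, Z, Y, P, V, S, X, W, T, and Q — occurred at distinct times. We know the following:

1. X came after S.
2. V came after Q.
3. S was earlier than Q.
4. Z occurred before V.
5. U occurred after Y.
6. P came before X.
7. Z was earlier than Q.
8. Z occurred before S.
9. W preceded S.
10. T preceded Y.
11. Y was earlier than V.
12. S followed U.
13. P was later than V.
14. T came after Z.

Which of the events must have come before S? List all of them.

T, U, W, Y, Z

Directly stated before S: U, W, and Z.
T reaches S via T → Y → U → S.
Y reaches S via Y → U → S.
No chain forces Q (or any of the others) ahead of S.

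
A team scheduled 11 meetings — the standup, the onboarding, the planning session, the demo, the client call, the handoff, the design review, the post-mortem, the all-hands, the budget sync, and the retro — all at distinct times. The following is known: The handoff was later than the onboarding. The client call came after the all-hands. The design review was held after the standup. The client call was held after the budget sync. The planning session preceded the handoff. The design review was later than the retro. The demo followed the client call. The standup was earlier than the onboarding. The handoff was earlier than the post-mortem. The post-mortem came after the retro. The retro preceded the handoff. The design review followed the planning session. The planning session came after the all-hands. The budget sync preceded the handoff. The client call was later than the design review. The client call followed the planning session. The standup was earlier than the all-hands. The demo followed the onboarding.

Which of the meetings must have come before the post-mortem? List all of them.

the all-hands, the budget sync, the handoff, the onboarding, the planning session, the retro, the standup

Directly stated before the post-mortem: the handoff and the retro.
The all-hands reaches the post-mortem via the all-hands → the planning session → the handoff → the post-mortem.
The budget sync reaches the post-mortem via the budget sync → the handoff → the post-mortem.
The onboarding reaches the post-mortem via the onboarding → the handoff → the post-mortem.
Likewise the planning session and the standup each reach the post-mortem by chaining the stated constraints.
No chain forces the demo (or any of the others) ahead of the post-mortem.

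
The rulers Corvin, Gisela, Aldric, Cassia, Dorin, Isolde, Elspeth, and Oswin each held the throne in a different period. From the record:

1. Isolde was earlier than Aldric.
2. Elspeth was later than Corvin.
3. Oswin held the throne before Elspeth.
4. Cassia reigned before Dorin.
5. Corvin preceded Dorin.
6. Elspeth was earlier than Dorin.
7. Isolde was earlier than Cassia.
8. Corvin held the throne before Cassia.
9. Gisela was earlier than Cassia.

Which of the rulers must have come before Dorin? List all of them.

Cassia, Corvin, Elspeth, Gisela, Isolde, Oswin

Directly stated before Dorin: Cassia, Corvin, and Elspeth.
Gisela reaches Dorin via Gisela → Cassia → Dorin.
Isolde reaches Dorin via Isolde → Cassia → Dorin.
Oswin reaches Dorin via Oswin → Elspeth → Dorin.
No chain forces Aldric ahead of Dorin.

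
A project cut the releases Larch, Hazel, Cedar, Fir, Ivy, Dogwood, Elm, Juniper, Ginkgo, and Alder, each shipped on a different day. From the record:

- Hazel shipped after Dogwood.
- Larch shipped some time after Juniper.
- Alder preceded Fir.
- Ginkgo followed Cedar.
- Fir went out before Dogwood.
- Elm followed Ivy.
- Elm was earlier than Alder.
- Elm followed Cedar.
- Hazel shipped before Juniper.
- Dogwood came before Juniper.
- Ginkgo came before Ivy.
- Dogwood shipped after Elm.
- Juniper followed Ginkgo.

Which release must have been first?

Cedar

Cedar has a chain of constraints placing it before every other release, so Cedar must be first.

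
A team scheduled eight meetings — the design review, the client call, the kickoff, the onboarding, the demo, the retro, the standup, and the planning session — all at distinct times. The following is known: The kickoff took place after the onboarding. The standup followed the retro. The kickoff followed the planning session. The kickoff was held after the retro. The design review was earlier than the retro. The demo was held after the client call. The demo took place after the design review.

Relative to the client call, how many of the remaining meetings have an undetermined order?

Forced after the client call: the demo.
That leaves the design review, the kickoff, the onboarding, the planning session, the retro, and the standup with no forced order relative to the client call — 6.

6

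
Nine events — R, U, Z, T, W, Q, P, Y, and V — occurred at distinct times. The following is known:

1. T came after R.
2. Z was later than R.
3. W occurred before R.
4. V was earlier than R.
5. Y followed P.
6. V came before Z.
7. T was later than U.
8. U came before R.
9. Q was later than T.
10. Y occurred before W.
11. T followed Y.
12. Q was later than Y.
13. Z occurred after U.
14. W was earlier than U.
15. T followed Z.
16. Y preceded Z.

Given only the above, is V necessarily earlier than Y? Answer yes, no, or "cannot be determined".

cannot be determined

No chain of stated constraints runs from V to Y, and none runs from Y to V either.
So the relative order of V and Y is not fixed by the given facts.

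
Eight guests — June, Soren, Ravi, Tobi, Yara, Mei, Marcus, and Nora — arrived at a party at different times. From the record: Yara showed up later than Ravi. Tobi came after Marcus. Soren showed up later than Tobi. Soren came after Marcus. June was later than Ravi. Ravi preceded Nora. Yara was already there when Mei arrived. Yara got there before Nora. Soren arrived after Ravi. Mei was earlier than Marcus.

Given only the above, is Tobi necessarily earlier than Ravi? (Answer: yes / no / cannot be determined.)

no

Tracing the constraints gives Ravi → Yara → Mei → Marcus → Tobi, so Ravi must come before Tobi.
That means Tobi cannot be before Ravi.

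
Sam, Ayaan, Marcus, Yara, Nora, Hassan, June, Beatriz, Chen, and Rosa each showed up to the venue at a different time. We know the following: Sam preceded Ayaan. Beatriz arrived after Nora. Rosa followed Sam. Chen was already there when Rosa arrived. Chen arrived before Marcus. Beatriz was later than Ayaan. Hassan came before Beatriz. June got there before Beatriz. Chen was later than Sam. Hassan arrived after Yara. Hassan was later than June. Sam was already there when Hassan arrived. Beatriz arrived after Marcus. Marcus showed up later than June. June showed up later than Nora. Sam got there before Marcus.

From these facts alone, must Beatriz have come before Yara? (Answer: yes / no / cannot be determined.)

no

Tracing the constraints gives Yara → Hassan → Beatriz, so Yara must come before Beatriz.
That means Beatriz cannot be before Yara.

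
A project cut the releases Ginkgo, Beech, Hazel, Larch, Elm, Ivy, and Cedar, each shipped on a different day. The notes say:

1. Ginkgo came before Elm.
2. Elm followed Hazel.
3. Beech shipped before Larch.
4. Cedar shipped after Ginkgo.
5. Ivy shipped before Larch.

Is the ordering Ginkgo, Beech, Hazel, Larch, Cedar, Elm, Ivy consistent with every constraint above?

The constraints require Ivy before Larch, but in the proposed sequence Larch appears ahead of Ivy. That one violation is enough.

no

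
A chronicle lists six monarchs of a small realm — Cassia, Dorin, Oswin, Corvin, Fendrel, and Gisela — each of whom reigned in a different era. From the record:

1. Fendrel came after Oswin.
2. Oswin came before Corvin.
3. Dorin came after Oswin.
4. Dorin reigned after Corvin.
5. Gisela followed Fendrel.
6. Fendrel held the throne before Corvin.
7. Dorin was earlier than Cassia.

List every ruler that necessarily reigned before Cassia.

Corvin, Dorin, Fendrel, Oswin

Directly stated before Cassia: Dorin.
Corvin reaches Cassia via Corvin → Dorin → Cassia.
Fendrel reaches Cassia via Fendrel → Corvin → Dorin → Cassia.
Oswin reaches Cassia via Oswin → Dorin → Cassia.
No chain forces Gisela ahead of Cassia.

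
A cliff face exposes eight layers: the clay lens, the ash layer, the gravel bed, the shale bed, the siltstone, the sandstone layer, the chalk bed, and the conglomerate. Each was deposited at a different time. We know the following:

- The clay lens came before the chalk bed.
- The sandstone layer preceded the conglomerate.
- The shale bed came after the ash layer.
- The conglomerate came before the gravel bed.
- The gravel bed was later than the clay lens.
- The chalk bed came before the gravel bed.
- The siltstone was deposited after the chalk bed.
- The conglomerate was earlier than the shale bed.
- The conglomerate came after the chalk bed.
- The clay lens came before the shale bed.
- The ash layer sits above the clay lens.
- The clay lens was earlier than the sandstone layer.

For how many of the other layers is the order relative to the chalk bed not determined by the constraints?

Forced before the chalk bed: the clay lens; forced after the chalk bed: the conglomerate, the gravel bed, the shale bed, and the siltstone.
That leaves the ash layer and the sandstone layer with no forced order relative to the chalk bed — 2.

2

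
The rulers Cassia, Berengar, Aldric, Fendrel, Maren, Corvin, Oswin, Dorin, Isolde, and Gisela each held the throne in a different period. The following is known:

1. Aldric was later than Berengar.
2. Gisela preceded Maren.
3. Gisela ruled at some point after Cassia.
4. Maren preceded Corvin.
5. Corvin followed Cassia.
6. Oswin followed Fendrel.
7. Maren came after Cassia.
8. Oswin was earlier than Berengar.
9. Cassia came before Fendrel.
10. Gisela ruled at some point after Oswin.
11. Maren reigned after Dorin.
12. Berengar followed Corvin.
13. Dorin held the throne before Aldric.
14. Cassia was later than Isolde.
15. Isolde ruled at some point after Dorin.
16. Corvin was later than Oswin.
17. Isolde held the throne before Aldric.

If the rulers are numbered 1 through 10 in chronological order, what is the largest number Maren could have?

Maren must come before Aldric, Berengar, and Corvin — 3 rulers forced after them.
Everything else can be placed before Maren in some valid order, so Maren can sit as late as position 10 − 3 = 7.

7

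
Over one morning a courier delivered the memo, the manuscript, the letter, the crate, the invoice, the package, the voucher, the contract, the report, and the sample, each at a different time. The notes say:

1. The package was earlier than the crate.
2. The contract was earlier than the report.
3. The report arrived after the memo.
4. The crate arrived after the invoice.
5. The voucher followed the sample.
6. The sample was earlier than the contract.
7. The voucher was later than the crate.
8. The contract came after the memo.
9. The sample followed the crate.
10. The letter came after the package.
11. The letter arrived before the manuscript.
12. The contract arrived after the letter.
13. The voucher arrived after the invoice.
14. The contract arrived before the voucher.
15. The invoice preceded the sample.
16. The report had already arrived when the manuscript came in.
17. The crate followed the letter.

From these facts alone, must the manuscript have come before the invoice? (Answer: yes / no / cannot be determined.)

Tracing the constraints gives the invoice → the sample → the contract → the report → the manuscript, so the invoice must come before the manuscript.
That means the manuscript cannot be before the invoice.

no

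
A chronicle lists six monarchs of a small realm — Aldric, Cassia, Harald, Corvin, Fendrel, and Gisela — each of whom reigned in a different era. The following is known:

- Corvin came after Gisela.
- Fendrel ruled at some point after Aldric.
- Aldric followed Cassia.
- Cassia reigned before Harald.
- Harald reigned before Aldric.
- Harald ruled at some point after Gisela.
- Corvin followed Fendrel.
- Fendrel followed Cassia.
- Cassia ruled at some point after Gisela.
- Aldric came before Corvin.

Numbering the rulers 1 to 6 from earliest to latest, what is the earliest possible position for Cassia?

Gisela must come before Cassia — 1 forced predecessor.
Nothing else is forced ahead of Cassia, so their earliest slot is position 1 + 1 = 2.

2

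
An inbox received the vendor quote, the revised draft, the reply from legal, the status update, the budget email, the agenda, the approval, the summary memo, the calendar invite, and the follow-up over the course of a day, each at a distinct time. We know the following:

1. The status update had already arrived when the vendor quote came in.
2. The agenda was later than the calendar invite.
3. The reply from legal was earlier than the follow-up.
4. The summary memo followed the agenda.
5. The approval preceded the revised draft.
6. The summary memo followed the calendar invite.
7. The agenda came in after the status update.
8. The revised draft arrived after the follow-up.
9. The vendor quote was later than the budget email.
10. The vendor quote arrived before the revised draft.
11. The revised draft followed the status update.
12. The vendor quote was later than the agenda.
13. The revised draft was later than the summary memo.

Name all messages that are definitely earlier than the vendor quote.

Directly stated before the vendor quote: the agenda, the budget email, and the status update.
The calendar invite reaches the vendor quote via the calendar invite → the agenda → the vendor quote.

the agenda, the budget email, the calendar invite, the status update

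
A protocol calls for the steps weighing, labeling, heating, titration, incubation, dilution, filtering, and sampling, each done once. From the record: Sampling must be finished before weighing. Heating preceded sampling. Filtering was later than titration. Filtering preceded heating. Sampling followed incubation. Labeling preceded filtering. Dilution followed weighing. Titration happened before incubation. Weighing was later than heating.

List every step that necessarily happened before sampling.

filtering, heating, incubation, labeling, titration

Directly stated before sampling: heating and incubation.
Filtering reaches sampling via filtering → heating → sampling.
Labeling reaches sampling via labeling → filtering → heating → sampling.
Titration reaches sampling via titration → incubation → sampling.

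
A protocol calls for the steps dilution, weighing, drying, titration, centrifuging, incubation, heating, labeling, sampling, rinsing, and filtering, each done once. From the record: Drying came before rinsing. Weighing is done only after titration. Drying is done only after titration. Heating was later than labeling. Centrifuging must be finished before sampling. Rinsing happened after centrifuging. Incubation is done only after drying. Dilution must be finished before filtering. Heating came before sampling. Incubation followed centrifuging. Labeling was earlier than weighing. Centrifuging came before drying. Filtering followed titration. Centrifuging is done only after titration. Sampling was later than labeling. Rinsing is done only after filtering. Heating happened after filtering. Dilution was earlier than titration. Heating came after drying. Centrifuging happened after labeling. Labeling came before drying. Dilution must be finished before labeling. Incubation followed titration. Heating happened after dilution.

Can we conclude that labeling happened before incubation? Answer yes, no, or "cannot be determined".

yes

Chain the constraints: labeling → drying → incubation. Each link is directly stated, so labeling comes before incubation.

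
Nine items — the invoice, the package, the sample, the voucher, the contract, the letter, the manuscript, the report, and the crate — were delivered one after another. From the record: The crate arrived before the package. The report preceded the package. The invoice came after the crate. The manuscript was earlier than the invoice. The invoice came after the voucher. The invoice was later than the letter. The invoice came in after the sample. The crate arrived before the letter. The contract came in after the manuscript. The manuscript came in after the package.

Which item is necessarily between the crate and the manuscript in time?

the package

Tracing the constraints gives the crate → the package → the manuscript, so the package sits after the crate and before the manuscript.
No other item is forced both after the crate and before the manuscript.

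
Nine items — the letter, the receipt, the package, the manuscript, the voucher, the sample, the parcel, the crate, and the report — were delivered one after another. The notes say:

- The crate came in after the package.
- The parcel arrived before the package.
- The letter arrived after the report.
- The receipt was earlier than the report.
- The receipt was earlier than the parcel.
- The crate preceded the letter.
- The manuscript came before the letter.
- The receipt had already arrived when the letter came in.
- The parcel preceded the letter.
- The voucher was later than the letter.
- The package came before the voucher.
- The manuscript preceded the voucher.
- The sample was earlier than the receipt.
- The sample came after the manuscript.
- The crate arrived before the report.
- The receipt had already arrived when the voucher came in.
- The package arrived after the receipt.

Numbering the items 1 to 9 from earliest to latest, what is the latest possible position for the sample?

The sample must come before the crate, the letter, the package, the parcel, the receipt, the report, and the voucher — 7 items forced after it.
Everything else can be placed before the sample in some valid order, so the sample can sit as late as position 9 − 7 = 2.

2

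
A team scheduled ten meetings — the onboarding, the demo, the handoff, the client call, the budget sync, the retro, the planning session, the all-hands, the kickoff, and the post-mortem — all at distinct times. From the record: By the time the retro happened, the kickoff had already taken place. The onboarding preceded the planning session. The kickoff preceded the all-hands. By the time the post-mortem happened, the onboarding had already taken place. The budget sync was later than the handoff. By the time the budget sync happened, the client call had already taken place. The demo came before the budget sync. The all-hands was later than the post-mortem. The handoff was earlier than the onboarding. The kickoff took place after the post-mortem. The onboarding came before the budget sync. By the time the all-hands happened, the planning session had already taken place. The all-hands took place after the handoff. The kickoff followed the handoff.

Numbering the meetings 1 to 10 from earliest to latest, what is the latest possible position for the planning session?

9

The planning session must come before the all-hands — 1 meeting forced after it.
Everything else can be placed before the planning session in some valid order, so the planning session can sit as late as position 10 − 1 = 9.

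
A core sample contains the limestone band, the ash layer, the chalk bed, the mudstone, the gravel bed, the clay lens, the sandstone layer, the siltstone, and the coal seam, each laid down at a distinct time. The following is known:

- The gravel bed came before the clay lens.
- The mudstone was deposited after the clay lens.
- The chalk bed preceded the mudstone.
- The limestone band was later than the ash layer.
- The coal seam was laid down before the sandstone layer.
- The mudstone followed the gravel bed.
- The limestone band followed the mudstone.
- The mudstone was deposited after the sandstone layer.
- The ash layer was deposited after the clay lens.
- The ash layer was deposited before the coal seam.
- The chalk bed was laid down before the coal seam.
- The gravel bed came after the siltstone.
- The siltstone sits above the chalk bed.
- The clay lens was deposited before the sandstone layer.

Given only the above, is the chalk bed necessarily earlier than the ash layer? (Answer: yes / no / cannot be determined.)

Chain the constraints: the chalk bed → the siltstone → the gravel bed → the clay lens → the ash layer. Each link is directly stated, so the chalk bed comes before the ash layer.

yes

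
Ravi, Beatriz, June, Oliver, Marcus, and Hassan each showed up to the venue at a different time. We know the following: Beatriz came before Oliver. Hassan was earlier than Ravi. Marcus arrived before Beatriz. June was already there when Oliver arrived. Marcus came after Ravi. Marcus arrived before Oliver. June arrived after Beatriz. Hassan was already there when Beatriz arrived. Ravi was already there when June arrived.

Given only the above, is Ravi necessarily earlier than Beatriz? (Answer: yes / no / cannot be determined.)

Chain the constraints: Ravi → Marcus → Beatriz. Each link is directly stated, so Ravi comes before Beatriz.

yes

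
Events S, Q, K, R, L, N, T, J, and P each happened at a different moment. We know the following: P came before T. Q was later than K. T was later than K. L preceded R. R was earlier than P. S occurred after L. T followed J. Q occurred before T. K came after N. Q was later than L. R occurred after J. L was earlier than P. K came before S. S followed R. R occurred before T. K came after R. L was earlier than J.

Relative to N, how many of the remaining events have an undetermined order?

4

Forced after N: K, Q, S, and T.
That leaves J, L, P, and R with no forced order relative to N — 4.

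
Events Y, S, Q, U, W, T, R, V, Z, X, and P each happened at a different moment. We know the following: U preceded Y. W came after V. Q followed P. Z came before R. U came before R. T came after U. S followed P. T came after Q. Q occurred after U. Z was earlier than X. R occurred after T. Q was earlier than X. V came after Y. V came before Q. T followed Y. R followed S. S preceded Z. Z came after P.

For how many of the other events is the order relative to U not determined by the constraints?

Forced after U: Q, R, T, V, W, X, and Y.
That leaves P, S, and Z with no forced order relative to U — 3.

3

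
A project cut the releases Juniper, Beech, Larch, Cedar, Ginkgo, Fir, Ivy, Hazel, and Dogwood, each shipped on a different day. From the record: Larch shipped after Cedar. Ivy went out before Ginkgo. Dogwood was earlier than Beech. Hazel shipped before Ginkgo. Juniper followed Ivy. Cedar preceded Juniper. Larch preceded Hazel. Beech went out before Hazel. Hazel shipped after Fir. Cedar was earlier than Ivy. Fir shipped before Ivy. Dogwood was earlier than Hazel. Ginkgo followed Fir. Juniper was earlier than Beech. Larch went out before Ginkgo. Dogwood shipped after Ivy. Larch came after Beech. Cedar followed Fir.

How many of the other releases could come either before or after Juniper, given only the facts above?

1

Forced before Juniper: Cedar, Fir, and Ivy; forced after Juniper: Beech, Ginkgo, Hazel, and Larch.
That leaves Dogwood with no forced order relative to Juniper — 1.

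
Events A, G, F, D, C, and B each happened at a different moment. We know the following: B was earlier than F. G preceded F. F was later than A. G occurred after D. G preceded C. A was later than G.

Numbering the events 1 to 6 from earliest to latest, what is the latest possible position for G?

G must come before A, C, and F — 3 events forced after it.
Everything else can be placed before G in some valid order, so G can sit as late as position 6 − 3 = 3.

3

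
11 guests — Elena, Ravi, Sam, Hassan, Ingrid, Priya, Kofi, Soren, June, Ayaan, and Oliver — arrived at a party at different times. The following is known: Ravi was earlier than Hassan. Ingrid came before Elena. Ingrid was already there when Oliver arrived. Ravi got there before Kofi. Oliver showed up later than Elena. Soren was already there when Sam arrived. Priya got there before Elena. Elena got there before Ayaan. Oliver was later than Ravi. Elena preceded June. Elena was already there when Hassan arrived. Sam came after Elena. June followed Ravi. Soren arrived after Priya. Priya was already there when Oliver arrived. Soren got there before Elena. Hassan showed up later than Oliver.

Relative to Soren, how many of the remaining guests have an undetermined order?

3

Forced before Soren: Priya; forced after Soren: Ayaan, Elena, Hassan, June, Oliver, and Sam.
That leaves Ingrid, Kofi, and Ravi with no forced order relative to Soren — 3.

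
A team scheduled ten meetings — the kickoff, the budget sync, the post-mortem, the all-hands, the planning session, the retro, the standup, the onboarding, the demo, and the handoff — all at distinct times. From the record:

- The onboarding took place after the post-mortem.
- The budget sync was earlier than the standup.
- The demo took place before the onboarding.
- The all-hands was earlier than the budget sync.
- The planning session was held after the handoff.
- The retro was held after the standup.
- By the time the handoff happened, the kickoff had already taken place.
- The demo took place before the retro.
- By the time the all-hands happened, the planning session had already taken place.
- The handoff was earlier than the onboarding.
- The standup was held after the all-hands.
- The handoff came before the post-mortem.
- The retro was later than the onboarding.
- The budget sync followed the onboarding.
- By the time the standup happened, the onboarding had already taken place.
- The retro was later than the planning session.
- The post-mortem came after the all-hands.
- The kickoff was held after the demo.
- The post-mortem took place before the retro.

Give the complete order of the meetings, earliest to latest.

the demo, the kickoff, the handoff, the planning session, the all-hands, the post-mortem, the onboarding, the budget sync, the standup, the retro

The constraints fix every adjacent pair, so only one ordering works:
the demo → the kickoff → the handoff → the planning session → the all-hands → the post-mortem → the onboarding → the budget sync → the standup → the retro.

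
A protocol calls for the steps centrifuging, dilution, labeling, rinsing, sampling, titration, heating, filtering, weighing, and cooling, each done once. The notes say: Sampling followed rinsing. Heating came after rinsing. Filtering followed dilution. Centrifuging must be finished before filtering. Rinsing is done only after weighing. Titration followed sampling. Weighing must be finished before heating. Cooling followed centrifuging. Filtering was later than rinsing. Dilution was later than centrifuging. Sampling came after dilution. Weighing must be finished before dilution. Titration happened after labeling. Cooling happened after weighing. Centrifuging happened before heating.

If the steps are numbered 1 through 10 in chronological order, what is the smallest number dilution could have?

Centrifuging and weighing must both come before dilution — 2 forced predecessors.
Nothing else is forced ahead of dilution, so its earliest slot is position 2 + 1 = 3.

3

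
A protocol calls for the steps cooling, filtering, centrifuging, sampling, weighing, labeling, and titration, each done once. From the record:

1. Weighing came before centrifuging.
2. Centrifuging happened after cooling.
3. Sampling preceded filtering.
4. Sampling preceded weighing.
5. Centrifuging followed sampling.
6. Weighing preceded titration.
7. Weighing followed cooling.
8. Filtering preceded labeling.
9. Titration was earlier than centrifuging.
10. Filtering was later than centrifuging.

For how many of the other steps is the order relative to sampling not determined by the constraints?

Forced after sampling: centrifuging, filtering, labeling, titration, and weighing.
That leaves cooling with no forced order relative to sampling — 1.

1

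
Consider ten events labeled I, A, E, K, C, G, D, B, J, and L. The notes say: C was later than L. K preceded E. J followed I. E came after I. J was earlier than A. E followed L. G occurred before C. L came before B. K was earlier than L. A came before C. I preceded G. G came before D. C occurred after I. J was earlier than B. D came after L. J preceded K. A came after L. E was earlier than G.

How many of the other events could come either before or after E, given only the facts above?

Forced before E: I, J, K, and L; forced after E: C, D, and G.
That leaves A and B with no forced order relative to E — 2.

2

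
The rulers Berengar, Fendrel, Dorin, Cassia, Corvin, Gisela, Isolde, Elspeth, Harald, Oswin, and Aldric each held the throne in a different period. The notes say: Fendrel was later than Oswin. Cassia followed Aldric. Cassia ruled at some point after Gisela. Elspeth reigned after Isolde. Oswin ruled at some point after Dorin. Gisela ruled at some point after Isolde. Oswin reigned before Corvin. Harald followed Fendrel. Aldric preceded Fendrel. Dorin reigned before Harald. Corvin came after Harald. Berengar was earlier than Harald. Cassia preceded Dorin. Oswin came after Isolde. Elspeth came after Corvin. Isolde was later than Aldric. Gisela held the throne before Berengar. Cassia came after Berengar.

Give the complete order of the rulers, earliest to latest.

Aldric, Isolde, Gisela, Berengar, Cassia, Dorin, Oswin, Fendrel, Harald, Corvin, Elspeth

The constraints fix every adjacent pair, so only one ordering works:
Aldric → Isolde → Gisela → Berengar → Cassia → Dorin → Oswin → Fendrel → Harald → Corvin → Elspeth.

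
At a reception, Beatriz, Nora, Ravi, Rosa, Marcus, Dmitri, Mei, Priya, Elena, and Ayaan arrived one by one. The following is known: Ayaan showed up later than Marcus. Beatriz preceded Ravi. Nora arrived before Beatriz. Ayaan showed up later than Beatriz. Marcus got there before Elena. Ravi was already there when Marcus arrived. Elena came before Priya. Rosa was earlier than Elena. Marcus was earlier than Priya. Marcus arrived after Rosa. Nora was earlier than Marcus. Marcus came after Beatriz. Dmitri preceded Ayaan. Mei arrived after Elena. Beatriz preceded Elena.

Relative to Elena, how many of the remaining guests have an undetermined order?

2

Forced before Elena: Beatriz, Marcus, Nora, Ravi, and Rosa; forced after Elena: Mei and Priya.
That leaves Ayaan and Dmitri with no forced order relative to Elena — 2.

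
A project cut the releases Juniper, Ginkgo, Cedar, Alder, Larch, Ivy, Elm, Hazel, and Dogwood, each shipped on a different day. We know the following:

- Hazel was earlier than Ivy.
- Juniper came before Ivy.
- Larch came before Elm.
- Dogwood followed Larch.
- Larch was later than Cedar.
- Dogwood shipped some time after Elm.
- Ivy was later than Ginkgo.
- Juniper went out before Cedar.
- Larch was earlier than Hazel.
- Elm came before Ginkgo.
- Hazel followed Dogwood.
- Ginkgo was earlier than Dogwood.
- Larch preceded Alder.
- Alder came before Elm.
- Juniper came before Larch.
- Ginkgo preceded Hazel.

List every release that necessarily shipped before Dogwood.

Alder, Cedar, Elm, Ginkgo, Juniper, Larch

Directly stated before Dogwood: Elm, Ginkgo, and Larch.
Alder reaches Dogwood via Alder → Elm → Dogwood.
Cedar reaches Dogwood via Cedar → Larch → Dogwood.
Juniper reaches Dogwood via Juniper → Larch → Dogwood.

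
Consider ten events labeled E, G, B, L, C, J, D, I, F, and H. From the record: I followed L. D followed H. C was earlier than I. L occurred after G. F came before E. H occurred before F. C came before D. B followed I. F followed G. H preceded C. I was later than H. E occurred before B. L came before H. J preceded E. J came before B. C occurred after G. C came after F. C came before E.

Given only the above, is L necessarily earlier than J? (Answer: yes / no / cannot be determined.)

No chain of stated constraints runs from L to J, and none runs from J to L either.
So the relative order of L and J is not fixed by the given facts.

cannot be determined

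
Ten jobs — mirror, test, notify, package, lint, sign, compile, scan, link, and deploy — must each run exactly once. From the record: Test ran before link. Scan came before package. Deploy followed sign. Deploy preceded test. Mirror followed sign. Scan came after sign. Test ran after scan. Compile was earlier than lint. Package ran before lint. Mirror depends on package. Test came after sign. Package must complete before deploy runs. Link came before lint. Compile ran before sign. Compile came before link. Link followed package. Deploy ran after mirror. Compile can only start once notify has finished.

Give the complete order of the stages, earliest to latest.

notify, compile, sign, scan, package, mirror, deploy, test, link, lint

The constraints fix every adjacent pair, so only one ordering works:
notify → compile → sign → scan → package → mirror → deploy → test → link → lint.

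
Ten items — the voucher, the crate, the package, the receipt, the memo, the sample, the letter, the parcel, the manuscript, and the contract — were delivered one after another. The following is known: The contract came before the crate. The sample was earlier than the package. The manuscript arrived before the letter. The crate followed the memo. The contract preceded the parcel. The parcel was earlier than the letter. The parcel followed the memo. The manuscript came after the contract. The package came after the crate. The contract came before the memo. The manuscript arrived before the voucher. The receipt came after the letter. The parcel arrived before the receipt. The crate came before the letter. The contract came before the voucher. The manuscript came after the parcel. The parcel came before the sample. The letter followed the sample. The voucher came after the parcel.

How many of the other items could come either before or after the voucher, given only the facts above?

Forced before the voucher: the contract, the manuscript, the memo, and the parcel.
That leaves the crate, the letter, the package, the receipt, and the sample with no forced order relative to the voucher — 5.

5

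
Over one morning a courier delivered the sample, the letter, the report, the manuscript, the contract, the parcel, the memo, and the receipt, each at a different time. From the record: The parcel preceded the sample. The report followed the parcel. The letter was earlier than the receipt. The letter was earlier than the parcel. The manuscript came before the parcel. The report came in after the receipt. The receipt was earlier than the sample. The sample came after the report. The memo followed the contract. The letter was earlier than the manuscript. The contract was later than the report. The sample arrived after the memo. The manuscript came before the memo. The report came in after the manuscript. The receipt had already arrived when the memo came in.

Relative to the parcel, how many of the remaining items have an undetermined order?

1

Forced before the parcel: the letter and the manuscript; forced after the parcel: the contract, the memo, the report, and the sample.
That leaves the receipt with no forced order relative to the parcel — 1.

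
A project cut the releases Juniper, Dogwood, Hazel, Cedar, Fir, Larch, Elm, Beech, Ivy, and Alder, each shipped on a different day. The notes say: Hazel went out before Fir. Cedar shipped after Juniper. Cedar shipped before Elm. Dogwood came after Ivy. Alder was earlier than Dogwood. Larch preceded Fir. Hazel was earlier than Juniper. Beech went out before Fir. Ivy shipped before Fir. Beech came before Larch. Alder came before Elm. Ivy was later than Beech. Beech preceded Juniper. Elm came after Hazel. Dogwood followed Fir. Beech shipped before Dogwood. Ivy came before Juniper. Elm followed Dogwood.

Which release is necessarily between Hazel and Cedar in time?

Juniper

Tracing the constraints gives Hazel → Juniper → Cedar, so Juniper sits after Hazel and before Cedar.
No other release is forced both after Hazel and before Cedar.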